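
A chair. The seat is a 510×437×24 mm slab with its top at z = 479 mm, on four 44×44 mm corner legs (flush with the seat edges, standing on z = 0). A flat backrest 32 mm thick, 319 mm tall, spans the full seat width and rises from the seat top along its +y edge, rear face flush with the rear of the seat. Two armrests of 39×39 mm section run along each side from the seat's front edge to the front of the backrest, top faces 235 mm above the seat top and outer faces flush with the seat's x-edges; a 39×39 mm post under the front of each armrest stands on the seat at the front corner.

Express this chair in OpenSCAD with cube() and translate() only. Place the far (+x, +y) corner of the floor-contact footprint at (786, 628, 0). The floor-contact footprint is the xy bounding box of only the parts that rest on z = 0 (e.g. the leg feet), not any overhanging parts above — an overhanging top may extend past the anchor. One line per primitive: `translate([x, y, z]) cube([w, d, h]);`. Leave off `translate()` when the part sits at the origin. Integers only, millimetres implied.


translate([276, 191, 455]) cube([510, 437, 24]);
translate([276, 191, 0]) cube([44, 44, 455]);
translate([742, 191, 0]) cube([44, 44, 455]);
translate([276, 584, 0]) cube([44, 44, 455]);
translate([742, 584, 0]) cube([44, 44, 455]);
translate([276, 596, 479]) cube([510, 32, 319]);
translate([276, 191, 675]) cube([39, 405, 39]);
translate([747, 191, 675]) cube([39, 405, 39]);
translate([276, 191, 479]) cube([39, 39, 196]);
translate([747, 191, 479]) cube([39, 39, 196]);


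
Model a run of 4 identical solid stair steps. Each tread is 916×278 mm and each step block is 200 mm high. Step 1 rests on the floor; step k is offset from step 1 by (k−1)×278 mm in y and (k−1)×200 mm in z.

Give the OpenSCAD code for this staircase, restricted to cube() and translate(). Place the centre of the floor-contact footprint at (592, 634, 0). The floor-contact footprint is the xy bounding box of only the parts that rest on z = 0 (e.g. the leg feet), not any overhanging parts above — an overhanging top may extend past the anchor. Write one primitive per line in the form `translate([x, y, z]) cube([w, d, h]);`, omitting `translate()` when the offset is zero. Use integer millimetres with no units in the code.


translate([134, 495, 0]) cube([916, 278, 200]);
translate([134, 773, 200]) cube([916, 278, 200]);
translate([134, 1051, 400]) cube([916, 278, 200]);
translate([134, 1329, 600]) cube([916, 278, 200]);


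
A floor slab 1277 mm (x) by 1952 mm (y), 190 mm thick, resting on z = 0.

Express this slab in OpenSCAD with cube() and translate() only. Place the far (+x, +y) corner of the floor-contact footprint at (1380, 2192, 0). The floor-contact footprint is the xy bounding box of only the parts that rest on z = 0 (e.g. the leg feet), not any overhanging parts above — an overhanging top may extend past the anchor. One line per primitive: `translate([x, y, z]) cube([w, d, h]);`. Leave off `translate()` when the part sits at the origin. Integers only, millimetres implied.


translate([103, 240, 0]) cube([1277, 1952, 190]);


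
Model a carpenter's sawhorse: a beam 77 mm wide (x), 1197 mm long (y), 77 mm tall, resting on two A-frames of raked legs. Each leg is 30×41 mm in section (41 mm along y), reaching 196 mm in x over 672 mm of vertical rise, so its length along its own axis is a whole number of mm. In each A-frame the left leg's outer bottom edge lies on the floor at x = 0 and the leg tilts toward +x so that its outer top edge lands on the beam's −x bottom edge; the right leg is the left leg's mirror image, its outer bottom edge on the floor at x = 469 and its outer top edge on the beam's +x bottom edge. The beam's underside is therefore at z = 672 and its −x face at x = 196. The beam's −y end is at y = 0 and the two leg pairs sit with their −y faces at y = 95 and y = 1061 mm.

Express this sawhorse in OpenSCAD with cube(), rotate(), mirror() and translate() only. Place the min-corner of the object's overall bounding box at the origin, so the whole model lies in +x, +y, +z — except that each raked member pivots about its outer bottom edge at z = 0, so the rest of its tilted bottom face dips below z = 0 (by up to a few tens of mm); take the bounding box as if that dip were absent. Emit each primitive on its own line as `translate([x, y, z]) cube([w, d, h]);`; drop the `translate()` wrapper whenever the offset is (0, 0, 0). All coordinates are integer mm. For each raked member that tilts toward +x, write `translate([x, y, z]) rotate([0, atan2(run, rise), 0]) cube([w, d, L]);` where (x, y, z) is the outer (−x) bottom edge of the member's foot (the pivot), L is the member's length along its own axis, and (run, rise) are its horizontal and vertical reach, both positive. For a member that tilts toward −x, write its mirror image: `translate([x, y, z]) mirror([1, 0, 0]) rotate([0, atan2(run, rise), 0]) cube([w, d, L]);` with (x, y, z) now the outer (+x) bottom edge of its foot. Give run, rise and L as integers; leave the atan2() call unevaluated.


// leg length = √(196² + 672²) = 700
// right-leg outer foot x = 2·196 + 77 = 469
// beam min-corner = (196, 0, 672)
translate([196, 0, 672]) cube([77, 1197, 77]);
translate([0, 95, 0]) rotate([0, atan2(196, 672), 0]) cube([30, 41, 700]);
translate([469, 95, 0]) mirror([1, 0, 0]) rotate([0, atan2(196, 672), 0]) cube([30, 41, 700]);
translate([0, 1061, 0]) rotate([0, atan2(196, 672), 0]) cube([30, 41, 700]);
translate([469, 1061, 0]) mirror([1, 0, 0]) rotate([0, atan2(196, 672), 0]) cube([30, 41, 700]);


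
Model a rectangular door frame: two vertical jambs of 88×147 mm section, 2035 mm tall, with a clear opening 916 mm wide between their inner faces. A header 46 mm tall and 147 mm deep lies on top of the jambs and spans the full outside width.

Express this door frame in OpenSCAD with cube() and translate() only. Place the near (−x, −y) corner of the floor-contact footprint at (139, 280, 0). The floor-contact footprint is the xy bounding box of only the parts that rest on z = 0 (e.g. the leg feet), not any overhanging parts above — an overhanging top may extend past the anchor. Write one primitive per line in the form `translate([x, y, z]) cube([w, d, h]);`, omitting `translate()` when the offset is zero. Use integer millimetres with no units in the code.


translate([139, 280, 0]) cube([88, 147, 2035]);
translate([1143, 280, 0]) cube([88, 147, 2035]);
translate([139, 280, 2035]) cube([1092, 147, 46]);


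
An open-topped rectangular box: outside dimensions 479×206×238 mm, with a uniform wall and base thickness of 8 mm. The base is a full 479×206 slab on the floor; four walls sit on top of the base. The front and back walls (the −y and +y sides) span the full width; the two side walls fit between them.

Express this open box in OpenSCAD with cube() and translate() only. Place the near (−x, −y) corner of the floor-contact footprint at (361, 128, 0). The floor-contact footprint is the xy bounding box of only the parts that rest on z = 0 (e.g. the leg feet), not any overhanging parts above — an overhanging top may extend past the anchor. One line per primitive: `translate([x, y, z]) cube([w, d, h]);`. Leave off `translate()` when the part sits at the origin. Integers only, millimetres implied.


translate([361, 128, 0]) cube([479, 206, 8]);
translate([361, 128, 8]) cube([479, 8, 230]);
translate([361, 326, 8]) cube([479, 8, 230]);
translate([361, 136, 8]) cube([8, 190, 230]);
translate([832, 136, 8]) cube([8, 190, 230]);


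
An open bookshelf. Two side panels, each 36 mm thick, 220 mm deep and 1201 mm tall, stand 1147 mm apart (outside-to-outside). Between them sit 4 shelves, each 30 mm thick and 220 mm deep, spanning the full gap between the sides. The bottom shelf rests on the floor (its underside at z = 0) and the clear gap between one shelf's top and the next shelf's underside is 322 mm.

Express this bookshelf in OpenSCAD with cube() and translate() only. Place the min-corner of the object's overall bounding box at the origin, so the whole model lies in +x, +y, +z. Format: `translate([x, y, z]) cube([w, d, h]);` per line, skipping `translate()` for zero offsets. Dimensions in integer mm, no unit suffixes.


cube([36, 220, 1201]);
translate([1111, 0, 0]) cube([36, 220, 1201]);
translate([36, 0, 0]) cube([1075, 220, 30]);
translate([36, 0, 352]) cube([1075, 220, 30]);
translate([36, 0, 704]) cube([1075, 220, 30]);
translate([36, 0, 1056]) cube([1075, 220, 30]);


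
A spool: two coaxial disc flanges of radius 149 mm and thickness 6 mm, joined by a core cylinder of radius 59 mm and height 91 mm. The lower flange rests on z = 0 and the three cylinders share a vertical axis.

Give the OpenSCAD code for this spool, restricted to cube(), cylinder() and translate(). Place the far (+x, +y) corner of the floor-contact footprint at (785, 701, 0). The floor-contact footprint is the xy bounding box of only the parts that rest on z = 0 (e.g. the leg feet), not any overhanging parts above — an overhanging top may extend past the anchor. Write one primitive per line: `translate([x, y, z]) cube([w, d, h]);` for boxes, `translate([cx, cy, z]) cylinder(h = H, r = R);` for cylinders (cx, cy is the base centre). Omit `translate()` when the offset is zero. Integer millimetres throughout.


translate([636, 552, 0]) cylinder(h = 6, r = 149);
translate([636, 552, 6]) cylinder(h = 91, r = 59);
translate([636, 552, 97]) cylinder(h = 6, r = 149);


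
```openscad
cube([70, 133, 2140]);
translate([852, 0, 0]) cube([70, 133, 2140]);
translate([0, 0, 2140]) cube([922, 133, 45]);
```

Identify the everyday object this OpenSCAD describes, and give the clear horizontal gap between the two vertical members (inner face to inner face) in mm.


A door frame. The clear opening width is 782 mm.

Two 2140 mm tall posts with a header on top — a door frame. The left jamb is 70 mm wide at x = 0; the right jamb starts at x = 852. The clear opening is 852 − 70 = 782 mm.


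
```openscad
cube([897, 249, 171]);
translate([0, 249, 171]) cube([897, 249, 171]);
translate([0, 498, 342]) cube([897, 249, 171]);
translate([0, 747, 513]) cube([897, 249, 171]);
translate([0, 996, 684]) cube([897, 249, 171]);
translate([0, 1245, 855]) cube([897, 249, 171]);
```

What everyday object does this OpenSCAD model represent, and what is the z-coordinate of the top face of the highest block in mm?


A staircase. The total rise is 1026 mm.

6 identical blocks, each offset up and back from the previous — a staircase. Each step is 171 mm tall and there are 6 of them, so the total rise is 6 × 171 = 1026 mm.


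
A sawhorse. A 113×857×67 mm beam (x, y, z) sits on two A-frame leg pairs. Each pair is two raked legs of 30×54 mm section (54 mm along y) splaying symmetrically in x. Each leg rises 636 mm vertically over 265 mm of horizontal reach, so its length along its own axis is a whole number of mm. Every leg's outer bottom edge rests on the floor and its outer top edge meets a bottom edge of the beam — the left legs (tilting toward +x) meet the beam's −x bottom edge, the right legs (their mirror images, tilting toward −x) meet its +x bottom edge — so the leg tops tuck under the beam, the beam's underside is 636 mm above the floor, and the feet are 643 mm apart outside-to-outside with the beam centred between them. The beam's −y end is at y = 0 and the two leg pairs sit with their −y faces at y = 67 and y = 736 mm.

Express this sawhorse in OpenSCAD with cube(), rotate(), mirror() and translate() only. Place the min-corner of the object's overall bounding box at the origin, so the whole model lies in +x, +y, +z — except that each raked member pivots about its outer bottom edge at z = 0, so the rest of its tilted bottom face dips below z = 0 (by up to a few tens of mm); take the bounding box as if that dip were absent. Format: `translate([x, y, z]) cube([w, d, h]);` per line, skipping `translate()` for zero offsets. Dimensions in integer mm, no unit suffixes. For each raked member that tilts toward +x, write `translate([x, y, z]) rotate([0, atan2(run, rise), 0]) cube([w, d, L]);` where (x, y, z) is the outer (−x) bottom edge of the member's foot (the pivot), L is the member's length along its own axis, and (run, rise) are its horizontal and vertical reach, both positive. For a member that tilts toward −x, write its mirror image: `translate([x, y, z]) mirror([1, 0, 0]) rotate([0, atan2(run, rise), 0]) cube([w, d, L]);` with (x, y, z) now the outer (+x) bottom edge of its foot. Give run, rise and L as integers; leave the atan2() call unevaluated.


// leg length = √(265² + 636²) = 689
// right-leg outer foot x = 2·265 + 113 = 643
// beam min-corner = (265, 0, 636)
translate([265, 0, 636]) cube([113, 857, 67]);
translate([0, 67, 0]) rotate([0, atan2(265, 636), 0]) cube([30, 54, 689]);
translate([643, 67, 0]) mirror([1, 0, 0]) rotate([0, atan2(265, 636), 0]) cube([30, 54, 689]);
translate([0, 736, 0]) rotate([0, atan2(265, 636), 0]) cube([30, 54, 689]);
translate([643, 736, 0]) mirror([1, 0, 0]) rotate([0, atan2(265, 636), 0]) cube([30, 54, 689]);


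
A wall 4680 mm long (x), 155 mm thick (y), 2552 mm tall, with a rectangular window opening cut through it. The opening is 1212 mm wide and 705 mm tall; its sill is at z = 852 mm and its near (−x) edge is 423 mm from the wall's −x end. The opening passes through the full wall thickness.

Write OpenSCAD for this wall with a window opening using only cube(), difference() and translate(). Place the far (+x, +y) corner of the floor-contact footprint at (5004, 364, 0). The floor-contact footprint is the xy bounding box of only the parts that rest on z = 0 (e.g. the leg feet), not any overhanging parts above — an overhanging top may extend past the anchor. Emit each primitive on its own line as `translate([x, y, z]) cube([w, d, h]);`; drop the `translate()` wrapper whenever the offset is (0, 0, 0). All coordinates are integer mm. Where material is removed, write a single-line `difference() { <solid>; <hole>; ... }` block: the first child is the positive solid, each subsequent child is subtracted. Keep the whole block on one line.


difference() { translate([324, 209, 0]) cube([4680, 155, 2552]); translate([747, 209, 852]) cube([1212, 155, 705]); }


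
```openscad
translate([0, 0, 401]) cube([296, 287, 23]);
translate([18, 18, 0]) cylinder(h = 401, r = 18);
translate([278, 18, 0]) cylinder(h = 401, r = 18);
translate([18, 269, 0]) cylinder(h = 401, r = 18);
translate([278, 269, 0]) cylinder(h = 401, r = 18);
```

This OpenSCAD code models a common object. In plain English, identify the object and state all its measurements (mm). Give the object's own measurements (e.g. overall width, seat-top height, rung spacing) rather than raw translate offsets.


A simple wooden stool: a rectangular seat 296 mm (x) by 287 mm (y), 23 mm thick, top face at z = 424 mm, on four round legs, each 36 mm in diameter. The legs rest on z = 0, each leg's axis is inset half a diameter from the nearest pair of seat edges (so the leg's bounding box is flush with the corner).


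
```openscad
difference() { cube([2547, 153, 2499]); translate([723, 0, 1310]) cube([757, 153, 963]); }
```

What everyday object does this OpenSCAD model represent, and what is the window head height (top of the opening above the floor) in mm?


A wall with a window opening. The window head height is 2273 mm.

A wall with a rectangular opening subtracted — a window. Sill at z = 1310, opening 963 mm tall, so the head is at 1310 + 963 = 2273 mm.


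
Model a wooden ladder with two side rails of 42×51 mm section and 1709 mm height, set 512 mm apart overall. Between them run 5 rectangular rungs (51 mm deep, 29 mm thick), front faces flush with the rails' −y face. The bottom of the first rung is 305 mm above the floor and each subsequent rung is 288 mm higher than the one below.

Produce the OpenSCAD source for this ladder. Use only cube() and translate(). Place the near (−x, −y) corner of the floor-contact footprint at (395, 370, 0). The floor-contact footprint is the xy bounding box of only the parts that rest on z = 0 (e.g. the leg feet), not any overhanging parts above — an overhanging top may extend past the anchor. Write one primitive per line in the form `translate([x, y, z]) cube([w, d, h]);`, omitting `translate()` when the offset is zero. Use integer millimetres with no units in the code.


translate([395, 370, 0]) cube([42, 51, 1709]);
translate([865, 370, 0]) cube([42, 51, 1709]);
translate([437, 370, 305]) cube([428, 51, 29]);
translate([437, 370, 593]) cube([428, 51, 29]);
translate([437, 370, 881]) cube([428, 51, 29]);
translate([437, 370, 1169]) cube([428, 51, 29]);
translate([437, 370, 1457]) cube([428, 51, 29]);


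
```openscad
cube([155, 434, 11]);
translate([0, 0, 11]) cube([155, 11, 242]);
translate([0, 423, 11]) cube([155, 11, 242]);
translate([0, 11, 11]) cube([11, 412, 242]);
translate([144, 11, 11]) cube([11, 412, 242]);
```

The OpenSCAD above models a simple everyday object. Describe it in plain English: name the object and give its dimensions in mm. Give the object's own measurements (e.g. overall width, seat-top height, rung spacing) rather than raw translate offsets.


An open-topped rectangular box: outside dimensions 155×434×253 mm, with a uniform wall and base thickness of 11 mm. The base is a full 155×434 slab on the floor; four walls sit on top of the base. The front and back walls (the −y and +y sides) span the full width; the two side walls fit between them.


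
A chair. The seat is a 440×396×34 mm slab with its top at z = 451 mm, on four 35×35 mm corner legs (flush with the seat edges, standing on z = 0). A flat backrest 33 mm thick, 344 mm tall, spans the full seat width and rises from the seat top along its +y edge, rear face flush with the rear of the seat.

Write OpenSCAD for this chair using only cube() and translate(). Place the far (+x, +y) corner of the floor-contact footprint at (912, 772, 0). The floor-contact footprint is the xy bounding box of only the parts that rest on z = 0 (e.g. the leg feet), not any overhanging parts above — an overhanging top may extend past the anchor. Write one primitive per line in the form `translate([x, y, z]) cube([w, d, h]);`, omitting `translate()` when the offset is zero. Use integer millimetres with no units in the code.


// leg_h = 451 - 34 = 417
translate([472, 376, 417]) cube([440, 396, 34]);
translate([472, 376, 0]) cube([35, 35, 417]);
translate([877, 376, 0]) cube([35, 35, 417]);
translate([472, 737, 0]) cube([35, 35, 417]);
translate([877, 737, 0]) cube([35, 35, 417]);
translate([472, 739, 451]) cube([440, 33, 344]);


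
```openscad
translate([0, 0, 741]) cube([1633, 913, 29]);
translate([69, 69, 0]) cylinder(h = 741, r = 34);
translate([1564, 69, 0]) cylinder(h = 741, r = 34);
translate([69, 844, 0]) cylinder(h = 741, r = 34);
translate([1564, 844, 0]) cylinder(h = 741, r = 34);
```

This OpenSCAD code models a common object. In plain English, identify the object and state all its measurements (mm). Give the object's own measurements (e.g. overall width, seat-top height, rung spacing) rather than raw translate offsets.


A table: top 1633 mm (x) × 913 mm (y), 29 mm thick, upper face at z = 770 mm, on four round legs of 68 mm diameter, each leg's bounding box inset 35 mm from the nearest pair of top edges from z = 0 to the bottom of the top.


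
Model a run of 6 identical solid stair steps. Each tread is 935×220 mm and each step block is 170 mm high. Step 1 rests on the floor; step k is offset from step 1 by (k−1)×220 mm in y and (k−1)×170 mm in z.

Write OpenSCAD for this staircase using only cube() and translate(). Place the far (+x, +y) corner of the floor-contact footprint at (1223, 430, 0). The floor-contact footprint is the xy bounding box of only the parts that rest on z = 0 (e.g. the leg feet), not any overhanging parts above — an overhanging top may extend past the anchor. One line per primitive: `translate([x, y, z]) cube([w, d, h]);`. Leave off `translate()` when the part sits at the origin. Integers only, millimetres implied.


translate([288, 210, 0]) cube([935, 220, 170]);
translate([288, 430, 170]) cube([935, 220, 170]);
translate([288, 650, 340]) cube([935, 220, 170]);
translate([288, 870, 510]) cube([935, 220, 170]);
translate([288, 1090, 680]) cube([935, 220, 170]);
translate([288, 1310, 850]) cube([935, 220, 170]);


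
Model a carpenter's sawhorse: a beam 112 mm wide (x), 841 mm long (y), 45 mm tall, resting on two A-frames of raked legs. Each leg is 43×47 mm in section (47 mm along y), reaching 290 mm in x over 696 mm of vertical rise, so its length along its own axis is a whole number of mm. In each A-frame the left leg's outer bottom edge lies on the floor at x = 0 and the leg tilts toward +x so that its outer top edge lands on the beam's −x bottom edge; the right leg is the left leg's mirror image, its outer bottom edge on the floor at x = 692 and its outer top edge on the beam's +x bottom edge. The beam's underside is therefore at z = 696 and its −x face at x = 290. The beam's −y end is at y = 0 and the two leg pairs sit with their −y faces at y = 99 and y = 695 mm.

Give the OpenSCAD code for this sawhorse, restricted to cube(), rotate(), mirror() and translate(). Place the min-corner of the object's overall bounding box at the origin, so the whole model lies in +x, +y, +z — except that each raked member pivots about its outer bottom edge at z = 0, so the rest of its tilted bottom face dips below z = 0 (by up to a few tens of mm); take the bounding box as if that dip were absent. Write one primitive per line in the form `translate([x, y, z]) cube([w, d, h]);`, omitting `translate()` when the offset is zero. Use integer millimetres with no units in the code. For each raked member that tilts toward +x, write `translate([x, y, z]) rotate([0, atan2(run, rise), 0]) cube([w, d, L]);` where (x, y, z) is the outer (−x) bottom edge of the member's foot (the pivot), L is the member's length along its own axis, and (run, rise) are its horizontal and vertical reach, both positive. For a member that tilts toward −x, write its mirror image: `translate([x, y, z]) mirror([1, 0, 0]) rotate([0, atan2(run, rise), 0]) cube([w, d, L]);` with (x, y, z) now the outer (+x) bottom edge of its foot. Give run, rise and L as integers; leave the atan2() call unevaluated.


translate([290, 0, 696]) cube([112, 841, 45]);
translate([0, 99, 0]) rotate([0, atan2(290, 696), 0]) cube([43, 47, 754]);
translate([692, 99, 0]) mirror([1, 0, 0]) rotate([0, atan2(290, 696), 0]) cube([43, 47, 754]);
translate([0, 695, 0]) rotate([0, atan2(290, 696), 0]) cube([43, 47, 754]);
translate([692, 695, 0]) mirror([1, 0, 0]) rotate([0, atan2(290, 696), 0]) cube([43, 47, 754]);


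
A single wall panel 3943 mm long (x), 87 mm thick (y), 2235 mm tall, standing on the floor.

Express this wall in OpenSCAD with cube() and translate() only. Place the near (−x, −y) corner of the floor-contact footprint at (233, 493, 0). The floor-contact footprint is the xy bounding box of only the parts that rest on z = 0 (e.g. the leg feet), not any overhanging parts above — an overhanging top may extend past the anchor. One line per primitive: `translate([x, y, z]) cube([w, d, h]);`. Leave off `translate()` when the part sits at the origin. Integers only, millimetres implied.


translate([233, 493, 0]) cube([3943, 87, 2235]);


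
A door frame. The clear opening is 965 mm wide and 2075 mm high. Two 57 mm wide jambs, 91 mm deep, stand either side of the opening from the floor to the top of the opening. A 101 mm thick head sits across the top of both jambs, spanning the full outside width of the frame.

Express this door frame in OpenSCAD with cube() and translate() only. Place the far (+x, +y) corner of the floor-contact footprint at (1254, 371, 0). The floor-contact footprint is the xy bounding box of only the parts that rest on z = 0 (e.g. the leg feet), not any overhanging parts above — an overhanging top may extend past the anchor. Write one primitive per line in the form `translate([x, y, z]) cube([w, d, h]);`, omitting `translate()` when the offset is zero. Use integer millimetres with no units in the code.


translate([175, 280, 0]) cube([57, 91, 2075]);
translate([1197, 280, 0]) cube([57, 91, 2075]);
translate([175, 280, 2075]) cube([1079, 91, 101]);


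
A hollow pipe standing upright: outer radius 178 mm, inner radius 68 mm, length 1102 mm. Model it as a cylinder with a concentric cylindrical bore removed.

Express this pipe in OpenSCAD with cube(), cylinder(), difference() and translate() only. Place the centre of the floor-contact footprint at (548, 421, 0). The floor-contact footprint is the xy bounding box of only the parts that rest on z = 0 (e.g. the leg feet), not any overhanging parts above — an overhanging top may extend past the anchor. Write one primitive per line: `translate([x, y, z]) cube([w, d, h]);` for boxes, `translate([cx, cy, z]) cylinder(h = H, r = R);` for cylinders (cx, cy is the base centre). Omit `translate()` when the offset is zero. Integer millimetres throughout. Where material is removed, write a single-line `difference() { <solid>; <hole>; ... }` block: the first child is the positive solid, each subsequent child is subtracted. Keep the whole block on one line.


difference() { translate([548, 421, 0]) cylinder(h = 1102, r = 178); translate([548, 421, 0]) cylinder(h = 1102, r = 68); }


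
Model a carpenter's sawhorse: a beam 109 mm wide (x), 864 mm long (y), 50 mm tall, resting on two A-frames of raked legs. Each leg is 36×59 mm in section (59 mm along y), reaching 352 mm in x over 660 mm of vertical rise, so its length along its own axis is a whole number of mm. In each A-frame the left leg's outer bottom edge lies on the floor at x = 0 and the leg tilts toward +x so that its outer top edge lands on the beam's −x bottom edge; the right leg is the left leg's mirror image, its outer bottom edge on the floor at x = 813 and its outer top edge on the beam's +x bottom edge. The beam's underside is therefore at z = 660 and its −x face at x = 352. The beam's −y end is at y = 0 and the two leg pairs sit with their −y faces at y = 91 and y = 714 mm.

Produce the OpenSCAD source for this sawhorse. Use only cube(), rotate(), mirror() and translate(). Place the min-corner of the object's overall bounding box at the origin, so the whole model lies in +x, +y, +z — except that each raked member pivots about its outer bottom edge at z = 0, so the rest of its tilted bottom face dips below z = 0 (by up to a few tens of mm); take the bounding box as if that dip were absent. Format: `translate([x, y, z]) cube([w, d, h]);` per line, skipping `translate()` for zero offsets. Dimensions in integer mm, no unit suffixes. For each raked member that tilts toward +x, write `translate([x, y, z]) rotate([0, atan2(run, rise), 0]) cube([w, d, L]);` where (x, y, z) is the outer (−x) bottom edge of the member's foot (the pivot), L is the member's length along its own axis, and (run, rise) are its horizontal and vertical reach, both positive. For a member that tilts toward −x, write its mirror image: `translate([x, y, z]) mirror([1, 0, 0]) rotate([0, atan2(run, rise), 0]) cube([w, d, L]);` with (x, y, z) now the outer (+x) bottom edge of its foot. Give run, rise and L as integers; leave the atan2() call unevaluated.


// leg length = √(352² + 660²) = 748
// right-leg outer foot x = 2·352 + 109 = 813
// beam min-corner = (352, 0, 660)
translate([352, 0, 660]) cube([109, 864, 50]);
translate([0, 91, 0]) rotate([0, atan2(352, 660), 0]) cube([36, 59, 748]);
translate([813, 91, 0]) mirror([1, 0, 0]) rotate([0, atan2(352, 660), 0]) cube([36, 59, 748]);
translate([0, 714, 0]) rotate([0, atan2(352, 660), 0]) cube([36, 59, 748]);
translate([813, 714, 0]) mirror([1, 0, 0]) rotate([0, atan2(352, 660), 0]) cube([36, 59, 748]);


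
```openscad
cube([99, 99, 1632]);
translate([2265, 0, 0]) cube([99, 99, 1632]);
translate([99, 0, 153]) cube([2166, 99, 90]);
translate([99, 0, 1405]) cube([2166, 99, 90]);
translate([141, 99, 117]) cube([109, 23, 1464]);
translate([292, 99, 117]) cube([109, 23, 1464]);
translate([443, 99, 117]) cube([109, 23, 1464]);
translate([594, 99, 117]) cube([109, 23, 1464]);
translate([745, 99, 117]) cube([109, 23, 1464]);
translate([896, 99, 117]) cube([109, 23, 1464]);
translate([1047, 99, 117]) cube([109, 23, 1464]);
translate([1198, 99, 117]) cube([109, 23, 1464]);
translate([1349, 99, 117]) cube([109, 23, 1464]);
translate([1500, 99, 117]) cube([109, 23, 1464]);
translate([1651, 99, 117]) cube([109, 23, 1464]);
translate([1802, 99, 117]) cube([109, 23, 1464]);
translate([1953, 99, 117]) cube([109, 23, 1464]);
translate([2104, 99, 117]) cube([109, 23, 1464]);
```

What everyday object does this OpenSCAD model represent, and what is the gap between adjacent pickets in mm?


A fence section. The picket gap is 42 mm.

Two posts, two rails, 14 pickets — a fence section. Span 2166 mm holds 14 pickets of 109 mm with 15 equal gaps: ⌊(2166 − 14·109) / 15⌋ = 42 mm.


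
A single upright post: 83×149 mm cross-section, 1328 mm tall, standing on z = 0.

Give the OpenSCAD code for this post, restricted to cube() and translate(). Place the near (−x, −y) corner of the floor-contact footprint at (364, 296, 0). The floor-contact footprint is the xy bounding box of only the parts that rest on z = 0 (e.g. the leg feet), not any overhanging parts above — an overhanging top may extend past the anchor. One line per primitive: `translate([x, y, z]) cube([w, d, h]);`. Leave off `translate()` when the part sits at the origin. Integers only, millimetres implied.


translate([364, 296, 0]) cube([83, 149, 1328]);


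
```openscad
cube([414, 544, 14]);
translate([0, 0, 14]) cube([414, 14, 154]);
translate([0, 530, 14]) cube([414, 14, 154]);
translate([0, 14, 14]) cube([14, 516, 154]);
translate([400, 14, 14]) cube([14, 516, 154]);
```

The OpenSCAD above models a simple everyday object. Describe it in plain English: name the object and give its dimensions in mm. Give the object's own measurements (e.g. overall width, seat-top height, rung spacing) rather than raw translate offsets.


An open-topped rectangular box: outside dimensions 414×544×168 mm, with a uniform wall and base thickness of 14 mm. The base is a full 414×544 slab on the floor; four walls sit on top of the base. The front and back walls (the −y and +y sides) span the full width; the two side walls fit between them.


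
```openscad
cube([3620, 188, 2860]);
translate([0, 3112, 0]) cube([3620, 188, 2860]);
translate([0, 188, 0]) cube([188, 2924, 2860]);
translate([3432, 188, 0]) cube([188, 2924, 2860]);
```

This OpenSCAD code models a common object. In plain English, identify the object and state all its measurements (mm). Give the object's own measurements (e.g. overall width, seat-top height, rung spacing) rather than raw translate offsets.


The wall frame of a small rectangular building: four walls, each 2860 mm tall and 188 mm thick, enclosing a footprint 3620 mm (x) by 3300 mm (y) outside-to-outside, with no floor or roof. The front and back walls (the −y and +y sides) span the full width; the two side walls fit between them.


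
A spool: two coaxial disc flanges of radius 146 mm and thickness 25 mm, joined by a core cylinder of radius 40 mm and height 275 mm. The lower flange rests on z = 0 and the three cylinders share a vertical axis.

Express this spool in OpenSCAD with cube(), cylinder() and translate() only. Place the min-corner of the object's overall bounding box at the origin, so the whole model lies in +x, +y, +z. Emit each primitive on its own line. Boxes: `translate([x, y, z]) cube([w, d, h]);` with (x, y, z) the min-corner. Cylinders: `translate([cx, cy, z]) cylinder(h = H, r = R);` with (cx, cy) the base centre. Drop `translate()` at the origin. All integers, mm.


translate([146, 146, 0]) cylinder(h = 25, r = 146);
translate([146, 146, 25]) cylinder(h = 275, r = 40);
translate([146, 146, 300]) cylinder(h = 25, r = 146);


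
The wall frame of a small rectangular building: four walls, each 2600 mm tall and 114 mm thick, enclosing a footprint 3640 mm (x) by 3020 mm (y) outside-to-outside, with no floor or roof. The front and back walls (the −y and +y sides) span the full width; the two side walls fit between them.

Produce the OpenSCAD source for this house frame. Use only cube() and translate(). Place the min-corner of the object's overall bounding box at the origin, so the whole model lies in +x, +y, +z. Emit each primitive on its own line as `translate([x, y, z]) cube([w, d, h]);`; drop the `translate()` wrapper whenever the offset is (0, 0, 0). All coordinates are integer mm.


cube([3640, 114, 2600]);
translate([0, 2906, 0]) cube([3640, 114, 2600]);
translate([0, 114, 0]) cube([114, 2792, 2600]);
translate([3526, 114, 0]) cube([114, 2792, 2600]);


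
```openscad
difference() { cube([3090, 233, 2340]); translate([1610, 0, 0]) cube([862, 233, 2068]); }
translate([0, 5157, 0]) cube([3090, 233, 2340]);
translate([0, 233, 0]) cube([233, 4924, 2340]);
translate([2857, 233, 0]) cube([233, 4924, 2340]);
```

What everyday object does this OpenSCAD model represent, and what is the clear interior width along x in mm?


A single room. The interior width is 2624 mm.

Four walls enclosing a rectangle with a door in the front wall — a room. Outside width 3090 minus two 233 mm walls gives 2624 mm.


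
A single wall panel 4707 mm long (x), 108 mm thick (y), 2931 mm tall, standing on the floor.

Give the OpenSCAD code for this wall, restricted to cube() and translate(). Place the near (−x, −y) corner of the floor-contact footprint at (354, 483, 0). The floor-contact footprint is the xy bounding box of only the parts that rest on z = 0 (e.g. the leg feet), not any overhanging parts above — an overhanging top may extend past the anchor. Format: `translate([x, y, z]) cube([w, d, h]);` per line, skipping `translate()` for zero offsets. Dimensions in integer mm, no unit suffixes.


translate([354, 483, 0]) cube([4707, 108, 2931]);


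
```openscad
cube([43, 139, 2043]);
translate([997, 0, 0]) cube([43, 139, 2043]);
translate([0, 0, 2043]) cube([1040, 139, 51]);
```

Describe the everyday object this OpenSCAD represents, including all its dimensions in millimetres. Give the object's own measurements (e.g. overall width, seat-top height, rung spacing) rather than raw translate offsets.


A door frame. The clear opening is 954 mm wide and 2043 mm high. Two 43 mm wide jambs, 139 mm deep, stand either side of the opening from the floor to the top of the opening. A 51 mm thick head sits across the top of both jambs, spanning the full outside width of the frame.


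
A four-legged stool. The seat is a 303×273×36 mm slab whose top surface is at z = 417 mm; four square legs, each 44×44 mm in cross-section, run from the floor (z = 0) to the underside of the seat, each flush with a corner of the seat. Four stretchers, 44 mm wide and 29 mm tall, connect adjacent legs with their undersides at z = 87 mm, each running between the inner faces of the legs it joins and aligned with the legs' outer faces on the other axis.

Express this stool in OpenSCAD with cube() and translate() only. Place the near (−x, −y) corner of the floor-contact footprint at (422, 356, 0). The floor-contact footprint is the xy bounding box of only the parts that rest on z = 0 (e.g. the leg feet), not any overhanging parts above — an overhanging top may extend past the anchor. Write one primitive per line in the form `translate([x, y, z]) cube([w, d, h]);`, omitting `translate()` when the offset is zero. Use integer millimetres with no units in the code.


translate([422, 356, 381]) cube([303, 273, 36]);
translate([422, 356, 0]) cube([44, 44, 381]);
translate([681, 356, 0]) cube([44, 44, 381]);
translate([422, 585, 0]) cube([44, 44, 381]);
translate([681, 585, 0]) cube([44, 44, 381]);
translate([466, 356, 87]) cube([215, 44, 29]);
translate([466, 585, 87]) cube([215, 44, 29]);
translate([422, 400, 87]) cube([44, 185, 29]);
translate([681, 400, 87]) cube([44, 185, 29]);


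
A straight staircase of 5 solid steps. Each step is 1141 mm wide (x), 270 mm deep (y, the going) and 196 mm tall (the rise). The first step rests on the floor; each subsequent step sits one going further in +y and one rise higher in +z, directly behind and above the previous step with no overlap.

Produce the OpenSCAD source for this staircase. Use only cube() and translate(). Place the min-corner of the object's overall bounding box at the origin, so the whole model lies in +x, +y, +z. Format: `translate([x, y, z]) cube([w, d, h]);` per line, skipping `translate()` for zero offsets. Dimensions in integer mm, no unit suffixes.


cube([1141, 270, 196]);
translate([0, 270, 196]) cube([1141, 270, 196]);
translate([0, 540, 392]) cube([1141, 270, 196]);
translate([0, 810, 588]) cube([1141, 270, 196]);
translate([0, 1080, 784]) cube([1141, 270, 196]);


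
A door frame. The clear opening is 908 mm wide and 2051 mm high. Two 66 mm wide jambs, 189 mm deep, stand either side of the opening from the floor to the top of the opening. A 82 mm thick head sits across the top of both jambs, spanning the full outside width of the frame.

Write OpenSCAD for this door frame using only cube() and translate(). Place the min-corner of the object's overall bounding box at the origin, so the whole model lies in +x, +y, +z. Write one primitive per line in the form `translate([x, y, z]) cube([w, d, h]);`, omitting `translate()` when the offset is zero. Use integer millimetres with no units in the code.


cube([66, 189, 2051]);
translate([974, 0, 0]) cube([66, 189, 2051]);
translate([0, 0, 2051]) cube([1040, 189, 82]);


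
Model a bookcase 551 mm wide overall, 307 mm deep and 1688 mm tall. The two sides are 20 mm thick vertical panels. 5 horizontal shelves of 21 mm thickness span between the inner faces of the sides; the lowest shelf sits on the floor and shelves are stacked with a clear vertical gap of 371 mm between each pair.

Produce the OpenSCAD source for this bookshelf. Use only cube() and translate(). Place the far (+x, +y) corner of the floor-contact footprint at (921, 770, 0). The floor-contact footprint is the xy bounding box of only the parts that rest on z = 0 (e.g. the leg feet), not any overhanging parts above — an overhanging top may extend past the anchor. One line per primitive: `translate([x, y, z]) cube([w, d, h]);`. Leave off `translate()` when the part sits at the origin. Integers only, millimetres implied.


translate([370, 463, 0]) cube([20, 307, 1688]);
translate([901, 463, 0]) cube([20, 307, 1688]);
translate([390, 463, 0]) cube([511, 307, 21]);
translate([390, 463, 392]) cube([511, 307, 21]);
translate([390, 463, 784]) cube([511, 307, 21]);
translate([390, 463, 1176]) cube([511, 307, 21]);
translate([390, 463, 1568]) cube([511, 307, 21]);


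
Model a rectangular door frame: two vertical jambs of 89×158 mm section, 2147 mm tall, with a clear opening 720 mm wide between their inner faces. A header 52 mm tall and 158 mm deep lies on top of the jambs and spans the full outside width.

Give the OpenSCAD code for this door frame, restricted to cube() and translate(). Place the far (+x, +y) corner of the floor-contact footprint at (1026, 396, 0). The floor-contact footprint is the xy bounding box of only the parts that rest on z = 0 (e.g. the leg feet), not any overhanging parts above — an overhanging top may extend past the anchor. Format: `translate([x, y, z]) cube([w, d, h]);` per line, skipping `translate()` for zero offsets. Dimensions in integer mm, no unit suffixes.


translate([128, 238, 0]) cube([89, 158, 2147]);
translate([937, 238, 0]) cube([89, 158, 2147]);
translate([128, 238, 2147]) cube([898, 158, 52]);


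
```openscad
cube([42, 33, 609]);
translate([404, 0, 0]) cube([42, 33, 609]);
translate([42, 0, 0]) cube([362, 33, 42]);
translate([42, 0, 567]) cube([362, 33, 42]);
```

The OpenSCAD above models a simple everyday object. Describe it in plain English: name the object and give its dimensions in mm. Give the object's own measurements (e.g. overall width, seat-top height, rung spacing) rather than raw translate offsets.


A rectangular picture frame lying in the x–z plane (depth along y). The opening is 362 mm wide (x) by 525 mm tall (z), surrounded by a border 42 mm wide on all four sides. The frame is 33 mm deep and is made of two full-height vertical stiles with two horizontal rails fitted between them.
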